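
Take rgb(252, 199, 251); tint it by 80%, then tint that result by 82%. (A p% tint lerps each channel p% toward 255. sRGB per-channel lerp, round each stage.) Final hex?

An 80% tint moves each channel 80% toward 255:
  R: 252 + 2.4 = 254.4 → 254
  G: 199 + 0.8×(255−199) = 199 + 44.8 = 243.8 → 244
  B: 251 + 0.8×(255−251) = 251 + 3.2 = 254.2 → 254
After the tint: rgb(254, 244, 254) = #fef4fe.
Lerp each channel 82% toward 255:
  R: 254 + 0.82×(255−254) = 254 + 0.82 = 254.82 → 255
  G: 244 + 0.82×(255−244) = 244 + 9.02 = 253.02 → 253
  B: 254 + 0.82 = 254.82 → 255
rgb(255, 253, 255) = #fffdff.

#fffdff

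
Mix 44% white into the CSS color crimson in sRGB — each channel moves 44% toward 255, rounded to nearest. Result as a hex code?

#eb7b92

CSS crimson is rgb(220, 20, 60).
A 44% tint moves each channel 44% toward 255:
  R: 220 + 0.44×(255−220) = 220 + 15.4 = 235.4 → 235
  G: 20 + 103.4 = 123.4 → 123
  B: 60 + 85.8 = 145.8 → 146
rgb(235, 123, 146) = #eb7b92.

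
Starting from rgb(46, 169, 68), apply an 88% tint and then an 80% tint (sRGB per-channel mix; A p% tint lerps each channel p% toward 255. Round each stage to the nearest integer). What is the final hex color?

Per channel, c → c + 0.88(255 − c):
  R: 46 + 0.88×(255−46) = 46 + 183.92 = 229.92 → 230
  G: 169 + 0.88×(255−169) = 169 + 75.68 = 244.68 → 245
  B: 68 + 164.56 = 232.56 → 233
After the tint: rgb(230, 245, 233) = #e6f5e9.
Per channel, c → c + 0.8(255 − c):
  R: 230 + 20 = 250 → 250
  G: 245 + 0.8×(255−245) = 245 + 8 = 253 → 253
  B: 233 + 0.8×(255−233) = 233 + 17.6 = 250.6 → 251
rgb(250, 253, 251) = #fafdfb.

#fafdfb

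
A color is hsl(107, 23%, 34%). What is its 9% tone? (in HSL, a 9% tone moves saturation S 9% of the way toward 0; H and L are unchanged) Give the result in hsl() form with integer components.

hsl(107, 21%, 34%)

S moves 9% from 23 toward 0: 23 − 2.07 = 20.93 → 21.
H and L are unchanged.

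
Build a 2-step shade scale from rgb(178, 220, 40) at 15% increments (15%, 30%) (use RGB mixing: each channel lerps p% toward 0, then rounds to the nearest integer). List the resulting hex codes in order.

15%: (178 − 26.7 = 151.3→151, 220 − 33 = 187→187, 40 − 6 = 34→34) → #97BB22
30%: (178 − 53.4 = 124.6→125, 220 − 66 = 154→154, 40 − 12 = 28→28) → #7D9A1C

#97BB22, #7D9A1C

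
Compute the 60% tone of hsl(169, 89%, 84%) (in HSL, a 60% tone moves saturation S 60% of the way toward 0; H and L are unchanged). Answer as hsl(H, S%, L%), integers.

S moves 60% from 89 toward 0: 89 − 53.4 = 35.6 → 36.
H and L are unchanged.

hsl(169, 36%, 84%)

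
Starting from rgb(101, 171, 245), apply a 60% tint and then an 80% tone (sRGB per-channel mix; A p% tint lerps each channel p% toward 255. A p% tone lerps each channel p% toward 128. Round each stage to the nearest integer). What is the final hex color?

#8d9399

A 60% tint moves each channel 60% toward 255:
  R: 101 + 92.4 = 193.4 → 193
  G: 171 + 0.6×(255−171) = 171 + 50.4 = 221.4 → 221
  B: 245 + 6 = 251 → 251
After the tint: rgb(193, 221, 251) = #c1ddfb.
Lerp each channel 80% toward 128:
  R: 193 + 0.8×(128−193) = 193 − 52 = 141 → 141
  G: 221 + 0.8×(128−221) = 221 − 74.4 = 146.6 → 147
  B: 251 − 98.4 = 152.6 → 153
rgb(141, 147, 153) = #8d9399.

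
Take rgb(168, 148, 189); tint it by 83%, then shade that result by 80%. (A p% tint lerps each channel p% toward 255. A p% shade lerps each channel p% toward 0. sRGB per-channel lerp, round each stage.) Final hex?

Per channel, c → c + 0.83(255 − c):
  R: 168 + 72.21 = 240.21 → 240
  G: 148 + 0.83×(255−148) = 148 + 88.81 = 236.81 → 237
  B: 189 + 0.83×(255−189) = 189 + 54.78 = 243.78 → 244
After the tint: rgb(240, 237, 244) = #F0EDF4.
An 80% shade moves each channel 80% toward 0:
  R: 240 + 0.8×(0−240) = 240 − 192 = 48 → 48
  G: 237 + 0.8×(0−237) = 237 − 189.6 = 47.4 → 47
  B: 244 + 0.8×(0−244) = 244 − 195.2 = 48.8 → 49
rgb(48, 47, 49) = #302F31.

#302F31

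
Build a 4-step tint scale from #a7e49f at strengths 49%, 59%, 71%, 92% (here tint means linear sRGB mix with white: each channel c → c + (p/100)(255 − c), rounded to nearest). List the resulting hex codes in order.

#d2f1ce, #dbf4d8, #e5f7e3, #f8fdf7

#a7e49f is rgb(167, 228, 159).
49%: (167 + 43.12 = 210.12→210, 228 + 13.23 = 241.23→241, 159 + 47.04 = 206.04→206) → #d2f1ce
59%: (167 + 51.92 = 218.92→219, 228 + 15.93 = 243.93→244, 159 + 56.64 = 215.64→216) → #dbf4d8
71%: (167 + 62.48 = 229.48→229, 228 + 19.17 = 247.17→247, 159 + 68.16 = 227.16→227) → #e5f7e3
92%: (167 + 80.96 = 247.96→248, 228 + 24.84 = 252.84→253, 159 + 88.32 = 247.32→247) → #f8fdf7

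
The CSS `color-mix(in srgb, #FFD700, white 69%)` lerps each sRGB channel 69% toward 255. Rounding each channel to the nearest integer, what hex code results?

#FFD700 is rgb(255, 215, 0).
Per channel, c → c + 0.69(255 − c):
  R: 255 + 0 = 255 → 255
  G: 215 + 0.69×(255−215) = 215 + 27.6 = 242.6 → 243
  B: 0 + 0.69×(255−0) = 0 + 175.95 = 175.95 → 176
rgb(255, 243, 176) = #FFF3B0.

#FFF3B0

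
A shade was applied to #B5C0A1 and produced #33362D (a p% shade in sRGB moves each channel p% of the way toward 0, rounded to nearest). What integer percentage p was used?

#B5C0A1 is rgb(181, 192, 161); #33362D is rgb(51, 54, 45).
On the G channel (widest range): 54 ≈ 192 + (p/100)(0 − 192), so p ≈ 100×(54 − 192)/(0 − 192) = -13800/-192 = 71.88.
p = 72 reproduces all three channels after rounding.

72%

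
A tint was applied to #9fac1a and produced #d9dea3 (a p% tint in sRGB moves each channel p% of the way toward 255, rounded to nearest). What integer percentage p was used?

#9fac1a is rgb(159, 172, 26); #d9dea3 is rgb(217, 222, 163).
On the B channel (widest range): 163 ≈ 26 + (p/100)(255 − 26), so p ≈ 100×(163 − 26)/(255 − 26) = 13700/229 = 59.83.
p = 60 reproduces all three channels after rounding.

60%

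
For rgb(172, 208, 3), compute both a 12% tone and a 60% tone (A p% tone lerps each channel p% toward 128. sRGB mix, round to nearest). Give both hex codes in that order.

#A7C612, #92A04E

12% tone:
  R: 172 + 0.12×(128−172) = 172 − 5.28 = 166.72 → 167
  G: 208 + 0.12×(128−208) = 208 − 9.6 = 198.4 → 198
  B: 3 + 15 = 18 → 18
  → #A7C612
60% tone:
  R: 172 + 0.6×(128−172) = 172 − 26.4 = 145.6 → 146
  G: 208 − 48 = 160 → 160
  B: 3 + 75 = 78 → 78
  → #92A04E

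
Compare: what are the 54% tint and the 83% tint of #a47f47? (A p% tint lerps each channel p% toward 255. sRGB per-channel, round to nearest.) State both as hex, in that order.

#a47f47 is rgb(164, 127, 71).
54% tint:
  R: 164 + 0.54×(255−164) = 164 + 49.14 = 213.14 → 213
  G: 127 + 69.12 = 196.12 → 196
  B: 71 + 0.54×(255−71) = 71 + 99.36 = 170.36 → 170
  → #d5c4aa
83% tint:
  R: 164 + 0.83×(255−164) = 164 + 75.53 = 239.53 → 240
  G: 127 + 106.24 = 233.24 → 233
  B: 71 + 0.83×(255−71) = 71 + 152.72 = 223.72 → 224
  → #f0e9e0

#d5c4aa, #f0e9e0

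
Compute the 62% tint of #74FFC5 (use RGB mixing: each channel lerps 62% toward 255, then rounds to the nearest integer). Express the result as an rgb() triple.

rgb(202, 255, 233)

#74FFC5 is rgb(116, 255, 197).
A 62% tint moves each channel 62% toward 255:
  R: 116 + 86.18 = 202.18 → 202
  G: 255 + 0.62×(255−255) = 255 + 0 = 255 → 255
  B: 197 + 35.96 = 232.96 → 233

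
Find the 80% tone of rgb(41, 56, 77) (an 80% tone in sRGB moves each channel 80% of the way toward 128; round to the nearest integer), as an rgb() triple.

rgb(111, 114, 118)

Per channel, c → c + 0.8(128 − c):
  R: 41 + 0.8×(128−41) = 41 + 69.6 = 110.6 → 111
  G: 56 + 57.6 = 113.6 → 114
  B: 77 + 0.8×(128−77) = 77 + 40.8 = 117.8 → 118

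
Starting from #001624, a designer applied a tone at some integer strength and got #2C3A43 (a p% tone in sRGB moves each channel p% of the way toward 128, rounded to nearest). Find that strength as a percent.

#001624 is rgb(0, 22, 36); #2C3A43 is rgb(44, 58, 67).
On the R channel (widest range): 44 ≈ 0 + (p/100)(128 − 0), so p ≈ 100×(44 − 0)/(128 − 0) = 4400/128 = 34.38.
p = 34 reproduces all three channels after rounding.

34%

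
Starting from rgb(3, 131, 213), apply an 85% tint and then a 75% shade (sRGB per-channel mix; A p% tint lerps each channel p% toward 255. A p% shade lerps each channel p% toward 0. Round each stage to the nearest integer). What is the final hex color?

#363B3E

Per channel, c → c + 0.85(255 − c):
  R: 3 + 0.85×(255−3) = 3 + 214.2 = 217.2 → 217
  G: 131 + 105.4 = 236.4 → 236
  B: 213 + 0.85×(255−213) = 213 + 35.7 = 248.7 → 249
After the tint: rgb(217, 236, 249) = #D9ECF9.
A 75% shade moves each channel 75% toward 0:
  R: 217 + 0.75×(0−217) = 217 − 162.75 = 54.25 → 54
  G: 236 − 177 = 59 → 59
  B: 249 − 186.75 = 62.25 → 62
rgb(54, 59, 62) = #363B3E.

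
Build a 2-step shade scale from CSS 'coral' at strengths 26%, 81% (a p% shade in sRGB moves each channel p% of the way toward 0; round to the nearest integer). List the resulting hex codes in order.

#BD5E3B, #30180F

CSS coral is rgb(255, 127, 80).
26%: (255 − 66.3 = 188.7→189, 127 − 33.02 = 93.98→94, 80 − 20.8 = 59.2→59) → #BD5E3B
81%: (255 − 206.55 = 48.45→48, 127 − 102.87 = 24.13→24, 80 − 64.8 = 15.2→15) → #30180F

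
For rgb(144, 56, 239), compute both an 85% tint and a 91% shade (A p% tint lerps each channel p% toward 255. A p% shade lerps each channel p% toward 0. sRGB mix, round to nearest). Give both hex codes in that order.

#EEE1FD, #0D0516

85% tint:
  R: 144 + 94.35 = 238.35 → 238
  G: 56 + 169.15 = 225.15 → 225
  B: 239 + 13.6 = 252.6 → 253
  → #EEE1FD
91% shade:
  R: 144 − 131.04 = 12.96 → 13
  G: 56 − 50.96 = 5.04 → 5
  B: 239 + 0.91×(0−239) = 239 − 217.49 = 21.51 → 22
  → #0D0516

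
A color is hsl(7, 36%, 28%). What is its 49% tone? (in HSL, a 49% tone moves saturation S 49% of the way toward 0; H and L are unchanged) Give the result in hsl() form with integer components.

S moves 49% from 36 toward 0: 36 − 17.64 = 18.36 → 18.
H and L are unchanged.

hsl(7, 18%, 28%)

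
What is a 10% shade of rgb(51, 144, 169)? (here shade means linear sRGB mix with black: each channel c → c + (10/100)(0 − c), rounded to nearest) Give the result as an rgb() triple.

rgb(46, 130, 152)

A 10% shade moves each channel 10% toward 0:
  R: 51 − 5.1 = 45.9 → 46
  G: 144 + 0.1×(0−144) = 144 − 14.4 = 129.6 → 130
  B: 169 + 0.1×(0−169) = 169 − 16.9 = 152.1 → 152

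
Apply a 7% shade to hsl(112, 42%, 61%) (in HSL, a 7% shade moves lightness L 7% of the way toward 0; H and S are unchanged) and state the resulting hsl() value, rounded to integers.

hsl(112, 42%, 57%)

L moves 7% from 61 toward 0: 61 − 4.27 = 56.73 → 57.
H and S are unchanged.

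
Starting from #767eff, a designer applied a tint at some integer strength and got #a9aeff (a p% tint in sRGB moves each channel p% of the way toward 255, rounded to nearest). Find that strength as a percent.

#767eff is rgb(118, 126, 255); #a9aeff is rgb(169, 174, 255).
On the R channel (widest range): 169 ≈ 118 + (p/100)(255 − 118), so p ≈ 100×(169 − 118)/(255 − 118) = 5100/137 = 37.23.
p = 37 reproduces all three channels after rounding.

37%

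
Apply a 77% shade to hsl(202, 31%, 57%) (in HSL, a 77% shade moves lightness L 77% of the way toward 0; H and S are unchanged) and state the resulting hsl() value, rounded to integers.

hsl(202, 31%, 13%)

L moves 77% from 57 toward 0: 57 − 43.89 = 13.11 → 13.
H and S are unchanged.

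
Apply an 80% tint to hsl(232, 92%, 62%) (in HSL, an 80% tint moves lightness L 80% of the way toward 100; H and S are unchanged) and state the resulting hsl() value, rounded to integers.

L moves 80% from 62 toward 100: 62 + 30.4 = 92.4 → 92.
H and S are unchanged.

hsl(232, 92%, 92%)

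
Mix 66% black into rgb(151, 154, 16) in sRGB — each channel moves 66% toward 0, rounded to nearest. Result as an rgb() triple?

Per channel, c → c + 0.66(0 − c):
  R: 151 + 0.66×(0−151) = 151 − 99.66 = 51.34 → 51
  G: 154 − 101.64 = 52.36 → 52
  B: 16 + 0.66×(0−16) = 16 − 10.56 = 5.44 → 5

rgb(51, 52, 5)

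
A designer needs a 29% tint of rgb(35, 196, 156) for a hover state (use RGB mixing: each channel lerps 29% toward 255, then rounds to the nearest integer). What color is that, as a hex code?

A 29% tint moves each channel 29% toward 255:
  R: 35 + 63.8 = 98.8 → 99
  G: 196 + 0.29×(255−196) = 196 + 17.11 = 213.11 → 213
  B: 156 + 0.29×(255−156) = 156 + 28.71 = 184.71 → 185
rgb(99, 213, 185) = #63d5b9.

#63d5b9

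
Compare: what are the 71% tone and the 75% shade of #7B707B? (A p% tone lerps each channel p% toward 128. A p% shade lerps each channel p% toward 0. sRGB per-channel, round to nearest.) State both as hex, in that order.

#7B707B is rgb(123, 112, 123).
71% tone:
  R: 123 + 0.71×(128−123) = 123 + 3.55 = 126.55 → 127
  G: 112 + 0.71×(128−112) = 112 + 11.36 = 123.36 → 123
  B: 123 + 3.55 = 126.55 → 127
  → #7F7B7F
75% shade:
  R: 123 + 0.75×(0−123) = 123 − 92.25 = 30.75 → 31
  G: 112 + 0.75×(0−112) = 112 − 84 = 28 → 28
  B: 123 + 0.75×(0−123) = 123 − 92.25 = 30.75 → 31
  → #1F1C1F

#7F7B7F, #1F1C1F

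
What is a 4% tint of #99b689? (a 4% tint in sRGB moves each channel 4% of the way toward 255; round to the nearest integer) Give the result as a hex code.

#9db98e

#99b689 is rgb(153, 182, 137).
Per channel, c → c + 0.04(255 − c):
  R: 153 + 0.04×(255−153) = 153 + 4.08 = 157.08 → 157
  G: 182 + 2.92 = 184.92 → 185
  B: 137 + 4.72 = 141.72 → 142
rgb(157, 185, 142) = #9db98e.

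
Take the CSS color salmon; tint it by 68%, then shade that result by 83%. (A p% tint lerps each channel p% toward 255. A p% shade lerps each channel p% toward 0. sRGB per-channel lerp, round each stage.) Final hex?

#2B2424

CSS salmon is rgb(250, 128, 114).
A 68% tint moves each channel 68% toward 255:
  R: 250 + 0.68×(255−250) = 250 + 3.4 = 253.4 → 253
  G: 128 + 0.68×(255−128) = 128 + 86.36 = 214.36 → 214
  B: 114 + 0.68×(255−114) = 114 + 95.88 = 209.88 → 210
After the tint: rgb(253, 214, 210) = #FDD6D2.
An 83% shade moves each channel 83% toward 0:
  R: 253 + 0.83×(0−253) = 253 − 209.99 = 43.01 → 43
  G: 214 − 177.62 = 36.38 → 36
  B: 210 + 0.83×(0−210) = 210 − 174.3 = 35.7 → 36
rgb(43, 36, 36) = #2B2424.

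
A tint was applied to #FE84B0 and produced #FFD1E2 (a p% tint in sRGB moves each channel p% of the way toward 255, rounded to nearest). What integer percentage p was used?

#FE84B0 is rgb(254, 132, 176); #FFD1E2 is rgb(255, 209, 226).
On the G channel (widest range): 209 ≈ 132 + (p/100)(255 − 132), so p ≈ 100×(209 − 132)/(255 − 132) = 7700/123 = 62.60.
p = 63 reproduces all three channels after rounding.

63%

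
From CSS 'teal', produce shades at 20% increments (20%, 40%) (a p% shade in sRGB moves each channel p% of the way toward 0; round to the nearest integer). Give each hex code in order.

CSS teal is rgb(0, 128, 128).
20%: (0→0, 128 − 25.6 = 102.4→102, 128 − 25.6 = 102.4→102) → #006666
40%: (0→0, 128 − 51.2 = 76.8→77, 128 − 51.2 = 76.8→77) → #004D4D

#006666, #004D4D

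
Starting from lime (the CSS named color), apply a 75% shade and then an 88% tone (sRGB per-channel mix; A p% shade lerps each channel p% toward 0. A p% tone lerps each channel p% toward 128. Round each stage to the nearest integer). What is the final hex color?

#717871

CSS lime is rgb(0, 255, 0).
A 75% shade moves each channel 75% toward 0:
  R: 0 + 0 = 0 → 0
  G: 255 + 0.75×(0−255) = 255 − 191.25 = 63.75 → 64
  B: 0 + 0.75×(0−0) = 0 + 0 = 0 → 0
After the shade: rgb(0, 64, 0) = #004000.
An 88% tone moves each channel 88% toward 128:
  R: 0 + 112.64 = 112.64 → 113
  G: 64 + 56.32 = 120.32 → 120
  B: 0 + 0.88×(128−0) = 0 + 112.64 = 112.64 → 113
rgb(113, 120, 113) = #717871.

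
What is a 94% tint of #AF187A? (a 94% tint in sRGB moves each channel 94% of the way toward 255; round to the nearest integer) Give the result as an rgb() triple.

#AF187A is rgb(175, 24, 122).
Per channel, c → c + 0.94(255 − c):
  R: 175 + 75.2 = 250.2 → 250
  G: 24 + 0.94×(255−24) = 24 + 217.14 = 241.14 → 241
  B: 122 + 0.94×(255−122) = 122 + 125.02 = 247.02 → 247

rgb(250, 241, 247)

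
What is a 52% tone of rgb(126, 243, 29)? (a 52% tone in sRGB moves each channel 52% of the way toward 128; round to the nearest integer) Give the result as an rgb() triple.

Lerp each channel 52% toward 128:
  R: 126 + 1.04 = 127.04 → 127
  G: 243 + 0.52×(128−243) = 243 − 59.8 = 183.2 → 183
  B: 29 + 0.52×(128−29) = 29 + 51.48 = 80.48 → 80

rgb(127, 183, 80)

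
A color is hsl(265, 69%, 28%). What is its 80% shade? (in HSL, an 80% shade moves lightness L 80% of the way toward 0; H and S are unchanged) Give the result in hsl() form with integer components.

hsl(265, 69%, 6%)

L moves 80% from 28 toward 0: 28 − 22.4 = 5.6 → 6.
H and S are unchanged.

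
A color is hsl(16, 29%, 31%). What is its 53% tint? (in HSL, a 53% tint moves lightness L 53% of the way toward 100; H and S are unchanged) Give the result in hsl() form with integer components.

hsl(16, 29%, 68%)

L moves 53% from 31 toward 100: 31 + 36.57 = 67.57 → 68.
H and S are unchanged.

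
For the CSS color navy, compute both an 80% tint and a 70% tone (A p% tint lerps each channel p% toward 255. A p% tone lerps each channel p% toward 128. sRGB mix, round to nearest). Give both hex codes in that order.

#CCCCE6, #5A5A80

CSS navy is rgb(0, 0, 128).
80% tint:
  R: 0 + 204 = 204 → 204
  G: 0 + 0.8×(255−0) = 0 + 204 = 204 → 204
  B: 128 + 101.6 = 229.6 → 230
  → #CCCCE6
70% tone:
  R: 0 + 89.6 = 89.6 → 90
  G: 0 + 0.7×(128−0) = 0 + 89.6 = 89.6 → 90
  B: 128 + 0.7×(128−128) = 128 + 0 = 128 → 128
  → #5A5A80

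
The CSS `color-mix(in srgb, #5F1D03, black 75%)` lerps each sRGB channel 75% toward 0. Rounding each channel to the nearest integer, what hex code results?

#5F1D03 is rgb(95, 29, 3).
Per channel, c → c + 0.75(0 − c):
  R: 95 + 0.75×(0−95) = 95 − 71.25 = 23.75 → 24
  G: 29 − 21.75 = 7.25 → 7
  B: 3 + 0.75×(0−3) = 3 − 2.25 = 0.75 → 1
rgb(24, 7, 1) = #180701.

#180701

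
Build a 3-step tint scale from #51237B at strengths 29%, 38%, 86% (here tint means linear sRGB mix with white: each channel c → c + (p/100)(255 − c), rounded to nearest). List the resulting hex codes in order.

#51237B is rgb(81, 35, 123).
29%: (81 + 50.46 = 131.46→131, 35 + 63.8 = 98.8→99, 123 + 38.28 = 161.28→161) → #8363A1
38%: (81 + 66.12 = 147.12→147, 35 + 83.6 = 118.6→119, 123 + 50.16 = 173.16→173) → #9377AD
86%: (81 + 149.64 = 230.64→231, 35 + 189.2 = 224.2→224, 123 + 113.52 = 236.52→237) → #E7E0ED

#8363A1, #9377AD, #E7E0ED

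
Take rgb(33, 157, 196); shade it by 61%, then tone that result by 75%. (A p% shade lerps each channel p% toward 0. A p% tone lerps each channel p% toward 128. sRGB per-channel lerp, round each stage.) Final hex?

Per channel, c → c + 0.61(0 − c):
  R: 33 + 0.61×(0−33) = 33 − 20.13 = 12.87 → 13
  G: 157 + 0.61×(0−157) = 157 − 95.77 = 61.23 → 61
  B: 196 + 0.61×(0−196) = 196 − 119.56 = 76.44 → 76
After the shade: rgb(13, 61, 76) = #0D3D4C.
Lerp each channel 75% toward 128:
  R: 13 + 0.75×(128−13) = 13 + 86.25 = 99.25 → 99
  G: 61 + 0.75×(128−61) = 61 + 50.25 = 111.25 → 111
  B: 76 + 0.75×(128−76) = 76 + 39 = 115 → 115
rgb(99, 111, 115) = #636F73.

#636F73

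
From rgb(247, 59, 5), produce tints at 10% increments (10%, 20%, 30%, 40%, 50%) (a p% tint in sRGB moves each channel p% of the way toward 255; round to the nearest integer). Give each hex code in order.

10%: (247 + 0.8 = 247.8→248, 59 + 19.6 = 78.6→79, 5 + 25 = 30→30) → #F84F1E
20%: (247 + 1.6 = 248.6→249, 59 + 39.2 = 98.2→98, 5 + 50 = 55→55) → #F96237
30%: (247 + 2.4 = 249.4→249, 59 + 58.8 = 117.8→118, 5 + 75 = 80→80) → #F97650
40%: (247 + 3.2 = 250.2→250, 59 + 78.4 = 137.4→137, 5 + 100 = 105→105) → #FA8969
50%: (247 + 4 = 251→251, 59 + 98 = 157→157, 5 + 125 = 130→130) → #FB9D82

#F84F1E, #F96237, #F97650, #FA8969, #FB9D82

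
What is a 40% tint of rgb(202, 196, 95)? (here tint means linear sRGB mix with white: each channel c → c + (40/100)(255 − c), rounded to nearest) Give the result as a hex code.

#dfdc9f

Lerp each channel 40% toward 255:
  R: 202 + 21.2 = 223.2 → 223
  G: 196 + 0.4×(255−196) = 196 + 23.6 = 219.6 → 220
  B: 95 + 64 = 159 → 159
rgb(223, 220, 159) = #dfdc9f.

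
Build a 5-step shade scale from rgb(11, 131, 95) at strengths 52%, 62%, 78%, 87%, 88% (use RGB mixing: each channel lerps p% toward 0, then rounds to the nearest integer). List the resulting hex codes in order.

#053F2E, #043224, #021D15, #01110C, #01100B

52%: (11 − 5.72 = 5.28→5, 131 − 68.12 = 62.88→63, 95 − 49.4 = 45.6→46) → #053F2E
62%: (11 − 6.82 = 4.18→4, 131 − 81.22 = 49.78→50, 95 − 58.9 = 36.1→36) → #043224
78%: (11 − 8.58 = 2.42→2, 131 − 102.18 = 28.82→29, 95 − 74.1 = 20.9→21) → #021D15
87%: (11 − 9.57 = 1.43→1, 131 − 113.97 = 17.03→17, 95 − 82.65 = 12.35→12) → #01110C
88%: (11 − 9.68 = 1.32→1, 131 − 115.28 = 15.72→16, 95 − 83.6 = 11.4→11) → #01100B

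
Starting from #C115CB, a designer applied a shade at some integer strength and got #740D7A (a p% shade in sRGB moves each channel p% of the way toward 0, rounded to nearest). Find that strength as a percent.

#C115CB is rgb(193, 21, 203); #740D7A is rgb(116, 13, 122).
On the B channel (widest range): 122 ≈ 203 + (p/100)(0 − 203), so p ≈ 100×(122 − 203)/(0 − 203) = -8100/-203 = 39.90.
p = 40 reproduces all three channels after rounding.

40%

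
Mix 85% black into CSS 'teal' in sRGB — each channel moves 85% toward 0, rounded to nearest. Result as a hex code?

#001313

CSS teal is rgb(0, 128, 128).
An 85% shade moves each channel 85% toward 0:
  R: 0 + 0 = 0 → 0
  G: 128 − 108.8 = 19.2 → 19
  B: 128 + 0.85×(0−128) = 128 − 108.8 = 19.2 → 19
rgb(0, 19, 19) = #001313.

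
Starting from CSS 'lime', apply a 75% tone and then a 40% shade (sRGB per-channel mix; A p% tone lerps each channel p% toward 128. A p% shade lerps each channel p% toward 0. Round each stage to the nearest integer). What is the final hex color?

#3A603A

CSS lime is rgb(0, 255, 0).
A 75% tone moves each channel 75% toward 128:
  R: 0 + 0.75×(128−0) = 0 + 96 = 96 → 96
  G: 255 + 0.75×(128−255) = 255 − 95.25 = 159.75 → 160
  B: 0 + 0.75×(128−0) = 0 + 96 = 96 → 96
After the tone: rgb(96, 160, 96) = #60A060.
Per channel, c → c + 0.4(0 − c):
  R: 96 − 38.4 = 57.6 → 58
  G: 160 − 64 = 96 → 96
  B: 96 − 38.4 = 57.6 → 58
rgb(58, 96, 58) = #3A603A.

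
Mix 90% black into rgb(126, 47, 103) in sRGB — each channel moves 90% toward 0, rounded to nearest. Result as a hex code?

A 90% shade moves each channel 90% toward 0:
  R: 126 − 113.4 = 12.6 → 13
  G: 47 + 0.9×(0−47) = 47 − 42.3 = 4.7 → 5
  B: 103 + 0.9×(0−103) = 103 − 92.7 = 10.3 → 10
rgb(13, 5, 10) = #0D050A.

#0D050A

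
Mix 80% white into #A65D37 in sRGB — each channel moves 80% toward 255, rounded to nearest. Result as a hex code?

#EDDFD7

#A65D37 is rgb(166, 93, 55).
Per channel, c → c + 0.8(255 − c):
  R: 166 + 0.8×(255−166) = 166 + 71.2 = 237.2 → 237
  G: 93 + 129.6 = 222.6 → 223
  B: 55 + 0.8×(255−55) = 55 + 160 = 215 → 215
rgb(237, 223, 215) = #EDDFD7.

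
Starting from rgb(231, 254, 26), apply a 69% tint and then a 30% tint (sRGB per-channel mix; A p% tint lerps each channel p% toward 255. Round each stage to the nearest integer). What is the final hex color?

#FAFFCD

A 69% tint moves each channel 69% toward 255:
  R: 231 + 0.69×(255−231) = 231 + 16.56 = 247.56 → 248
  G: 254 + 0.69 = 254.69 → 255
  B: 26 + 158.01 = 184.01 → 184
After the tint: rgb(248, 255, 184) = #F8FFB8.
Lerp each channel 30% toward 255:
  R: 248 + 0.3×(255−248) = 248 + 2.1 = 250.1 → 250
  G: 255 + 0.3×(255−255) = 255 + 0 = 255 → 255
  B: 184 + 0.3×(255−184) = 184 + 21.3 = 205.3 → 205
rgb(250, 255, 205) = #FAFFCD.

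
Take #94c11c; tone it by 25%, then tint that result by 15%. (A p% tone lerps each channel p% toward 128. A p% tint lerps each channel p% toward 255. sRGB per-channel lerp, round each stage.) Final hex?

#94c11c is rgb(148, 193, 28).
Per channel, c → c + 0.25(128 − c):
  R: 148 + 0.25×(128−148) = 148 − 5 = 143 → 143
  G: 193 − 16.25 = 176.75 → 177
  B: 28 + 0.25×(128−28) = 28 + 25 = 53 → 53
After the tone: rgb(143, 177, 53) = #8fb135.
Lerp each channel 15% toward 255:
  R: 143 + 16.8 = 159.8 → 160
  G: 177 + 11.7 = 188.7 → 189
  B: 53 + 0.15×(255−53) = 53 + 30.3 = 83.3 → 83
rgb(160, 189, 83) = #a0bd53.

#a0bd53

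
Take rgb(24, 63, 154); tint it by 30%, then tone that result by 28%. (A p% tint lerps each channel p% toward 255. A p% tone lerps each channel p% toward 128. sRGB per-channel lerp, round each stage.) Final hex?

A 30% tint moves each channel 30% toward 255:
  R: 24 + 0.3×(255−24) = 24 + 69.3 = 93.3 → 93
  G: 63 + 57.6 = 120.6 → 121
  B: 154 + 30.3 = 184.3 → 184
After the tint: rgb(93, 121, 184) = #5D79B8.
Lerp each channel 28% toward 128:
  R: 93 + 0.28×(128−93) = 93 + 9.8 = 102.8 → 103
  G: 121 + 1.96 = 122.96 → 123
  B: 184 − 15.68 = 168.32 → 168
rgb(103, 123, 168) = #677BA8.

#677BA8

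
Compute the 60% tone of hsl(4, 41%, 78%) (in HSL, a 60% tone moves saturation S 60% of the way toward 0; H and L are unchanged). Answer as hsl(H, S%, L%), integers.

hsl(4, 16%, 78%)

S moves 60% from 41 toward 0: 41 − 24.6 = 16.4 → 16.
H and L are unchanged.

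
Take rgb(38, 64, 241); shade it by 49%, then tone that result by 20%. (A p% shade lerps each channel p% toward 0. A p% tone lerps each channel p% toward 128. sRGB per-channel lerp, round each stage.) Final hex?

#29347C

Per channel, c → c + 0.49(0 − c):
  R: 38 − 18.62 = 19.38 → 19
  G: 64 − 31.36 = 32.64 → 33
  B: 241 − 118.09 = 122.91 → 123
After the shade: rgb(19, 33, 123) = #13217B.
Lerp each channel 20% toward 128:
  R: 19 + 0.2×(128−19) = 19 + 21.8 = 40.8 → 41
  G: 33 + 0.2×(128−33) = 33 + 19 = 52 → 52
  B: 123 + 1 = 124 → 124
rgb(41, 52, 124) = #29347C.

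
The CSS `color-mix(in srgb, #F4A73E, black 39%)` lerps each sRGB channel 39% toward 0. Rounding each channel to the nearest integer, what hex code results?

#956626

#F4A73E is rgb(244, 167, 62).
Per channel, c → c + 0.39(0 − c):
  R: 244 + 0.39×(0−244) = 244 − 95.16 = 148.84 → 149
  G: 167 − 65.13 = 101.87 → 102
  B: 62 − 24.18 = 37.82 → 38
rgb(149, 102, 38) = #956626.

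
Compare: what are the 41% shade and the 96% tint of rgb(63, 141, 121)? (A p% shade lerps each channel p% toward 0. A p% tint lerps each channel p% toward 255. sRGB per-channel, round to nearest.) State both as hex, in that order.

41% shade:
  R: 63 − 25.83 = 37.17 → 37
  G: 141 + 0.41×(0−141) = 141 − 57.81 = 83.19 → 83
  B: 121 + 0.41×(0−121) = 121 − 49.61 = 71.39 → 71
  → #255347
96% tint:
  R: 63 + 184.32 = 247.32 → 247
  G: 141 + 109.44 = 250.44 → 250
  B: 121 + 0.96×(255−121) = 121 + 128.64 = 249.64 → 250
  → #f7fafa

#255347, #f7fafa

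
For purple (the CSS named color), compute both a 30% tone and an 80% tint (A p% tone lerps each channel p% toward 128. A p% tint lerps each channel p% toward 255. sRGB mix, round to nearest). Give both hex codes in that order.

CSS purple is rgb(128, 0, 128).
30% tone:
  R: 128 + 0.3×(128−128) = 128 + 0 = 128 → 128
  G: 0 + 0.3×(128−0) = 0 + 38.4 = 38.4 → 38
  B: 128 + 0 = 128 → 128
  → #802680
80% tint:
  R: 128 + 0.8×(255−128) = 128 + 101.6 = 229.6 → 230
  G: 0 + 0.8×(255−0) = 0 + 204 = 204 → 204
  B: 128 + 0.8×(255−128) = 128 + 101.6 = 229.6 → 230
  → #E6CCE6

#802680, #E6CCE6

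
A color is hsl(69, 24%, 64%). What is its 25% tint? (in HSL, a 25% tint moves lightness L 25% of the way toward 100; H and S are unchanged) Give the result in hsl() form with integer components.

L moves 25% from 64 toward 100: 64 + 9 = 73 → 73.
H and S are unchanged.

hsl(69, 24%, 73%)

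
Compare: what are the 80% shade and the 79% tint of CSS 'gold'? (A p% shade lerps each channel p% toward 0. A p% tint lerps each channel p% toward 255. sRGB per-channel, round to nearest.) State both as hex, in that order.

#332B00, #FFF7C9

CSS gold is rgb(255, 215, 0).
80% shade:
  R: 255 + 0.8×(0−255) = 255 − 204 = 51 → 51
  G: 215 − 172 = 43 → 43
  B: 0 + 0.8×(0−0) = 0 + 0 = 0 → 0
  → #332B00
79% tint:
  R: 255 + 0.79×(255−255) = 255 + 0 = 255 → 255
  G: 215 + 31.6 = 246.6 → 247
  B: 0 + 0.79×(255−0) = 0 + 201.45 = 201.45 → 201
  → #FFF7C9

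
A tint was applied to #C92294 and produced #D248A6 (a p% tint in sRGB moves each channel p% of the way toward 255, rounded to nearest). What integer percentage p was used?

#C92294 is rgb(201, 34, 148); #D248A6 is rgb(210, 72, 166).
On the G channel (widest range): 72 ≈ 34 + (p/100)(255 − 34), so p ≈ 100×(72 − 34)/(255 − 34) = 3800/221 = 17.19.
p = 17 reproduces all three channels after rounding.

17%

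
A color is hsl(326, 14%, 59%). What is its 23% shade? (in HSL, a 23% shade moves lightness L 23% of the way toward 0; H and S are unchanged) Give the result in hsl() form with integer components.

L moves 23% from 59 toward 0: 59 − 13.57 = 45.43 → 45.
H and S are unchanged.

hsl(326, 14%, 45%)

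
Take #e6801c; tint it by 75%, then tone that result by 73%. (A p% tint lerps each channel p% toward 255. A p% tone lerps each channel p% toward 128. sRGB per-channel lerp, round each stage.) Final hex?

#a19a93

#e6801c is rgb(230, 128, 28).
Per channel, c → c + 0.75(255 − c):
  R: 230 + 0.75×(255−230) = 230 + 18.75 = 248.75 → 249
  G: 128 + 0.75×(255−128) = 128 + 95.25 = 223.25 → 223
  B: 28 + 0.75×(255−28) = 28 + 170.25 = 198.25 → 198
After the tint: rgb(249, 223, 198) = #f9dfc6.
Per channel, c → c + 0.73(128 − c):
  R: 249 + 0.73×(128−249) = 249 − 88.33 = 160.67 → 161
  G: 223 + 0.73×(128−223) = 223 − 69.35 = 153.65 → 154
  B: 198 − 51.1 = 146.9 → 147
rgb(161, 154, 147) = #a19a93.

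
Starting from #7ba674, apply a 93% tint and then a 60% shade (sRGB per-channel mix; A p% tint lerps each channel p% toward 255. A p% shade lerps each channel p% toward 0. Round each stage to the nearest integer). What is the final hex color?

#626462

#7ba674 is rgb(123, 166, 116).
A 93% tint moves each channel 93% toward 255:
  R: 123 + 122.76 = 245.76 → 246
  G: 166 + 82.77 = 248.77 → 249
  B: 116 + 0.93×(255−116) = 116 + 129.27 = 245.27 → 245
After the tint: rgb(246, 249, 245) = #f6f9f5.
Per channel, c → c + 0.6(0 − c):
  R: 246 + 0.6×(0−246) = 246 − 147.6 = 98.4 → 98
  G: 249 − 149.4 = 99.6 → 100
  B: 245 + 0.6×(0−245) = 245 − 147 = 98 → 98
rgb(98, 100, 98) = #626462.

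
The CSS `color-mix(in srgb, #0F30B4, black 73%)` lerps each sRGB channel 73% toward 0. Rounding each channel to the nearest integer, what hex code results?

#0F30B4 is rgb(15, 48, 180).
Per channel, c → c + 0.73(0 − c):
  R: 15 + 0.73×(0−15) = 15 − 10.95 = 4.05 → 4
  G: 48 − 35.04 = 12.96 → 13
  B: 180 − 131.4 = 48.6 → 49
rgb(4, 13, 49) = #040D31.

#040D31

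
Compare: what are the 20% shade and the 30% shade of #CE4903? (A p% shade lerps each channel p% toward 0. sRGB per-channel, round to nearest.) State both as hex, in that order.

#CE4903 is rgb(206, 73, 3).
20% shade:
  R: 206 + 0.2×(0−206) = 206 − 41.2 = 164.8 → 165
  G: 73 + 0.2×(0−73) = 73 − 14.6 = 58.4 → 58
  B: 3 − 0.6 = 2.4 → 2
  → #A53A02
30% shade:
  R: 206 − 61.8 = 144.2 → 144
  G: 73 + 0.3×(0−73) = 73 − 21.9 = 51.1 → 51
  B: 3 + 0.3×(0−3) = 3 − 0.9 = 2.1 → 2
  → #903302

#A53A02, #903302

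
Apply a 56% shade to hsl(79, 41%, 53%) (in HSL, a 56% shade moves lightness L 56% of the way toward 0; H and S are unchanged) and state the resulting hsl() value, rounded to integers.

L moves 56% from 53 toward 0: 53 − 29.68 = 23.32 → 23.
H and S are unchanged.

hsl(79, 41%, 23%)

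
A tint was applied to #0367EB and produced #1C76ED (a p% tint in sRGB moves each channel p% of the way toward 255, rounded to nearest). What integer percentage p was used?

10%

#0367EB is rgb(3, 103, 235); #1C76ED is rgb(28, 118, 237).
On the R channel (widest range): 28 ≈ 3 + (p/100)(255 − 3), so p ≈ 100×(28 − 3)/(255 − 3) = 2500/252 = 9.92.
p = 10 reproduces all three channels after rounding.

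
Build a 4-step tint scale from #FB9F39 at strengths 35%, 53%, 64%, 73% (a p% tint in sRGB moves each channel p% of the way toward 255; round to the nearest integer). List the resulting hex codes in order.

#FCC17E, #FDD2A2, #FEDCB8, #FEE5CA

#FB9F39 is rgb(251, 159, 57).
35%: (251 + 1.4 = 252.4→252, 159 + 33.6 = 192.6→193, 57 + 69.3 = 126.3→126) → #FCC17E
53%: (251 + 2.12 = 253.12→253, 159 + 50.88 = 209.88→210, 57 + 104.94 = 161.94→162) → #FDD2A2
64%: (251 + 2.56 = 253.56→254, 159 + 61.44 = 220.44→220, 57 + 126.72 = 183.72→184) → #FEDCB8
73%: (251 + 2.92 = 253.92→254, 159 + 70.08 = 229.08→229, 57 + 144.54 = 201.54→202) → #FEE5CA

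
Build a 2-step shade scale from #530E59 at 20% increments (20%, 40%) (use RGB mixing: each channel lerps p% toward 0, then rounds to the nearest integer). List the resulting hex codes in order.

#420B47, #320835

#530E59 is rgb(83, 14, 89).
20%: (83 − 16.6 = 66.4→66, 14 − 2.8 = 11.2→11, 89 − 17.8 = 71.2→71) → #420B47
40%: (83 − 33.2 = 49.8→50, 14 − 5.6 = 8.4→8, 89 − 35.6 = 53.4→53) → #320835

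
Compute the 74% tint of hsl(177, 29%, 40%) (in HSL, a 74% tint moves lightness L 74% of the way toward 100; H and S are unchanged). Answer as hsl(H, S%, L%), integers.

hsl(177, 29%, 84%)

L moves 74% from 40 toward 100: 40 + 44.4 = 84.4 → 84.
H and S are unchanged.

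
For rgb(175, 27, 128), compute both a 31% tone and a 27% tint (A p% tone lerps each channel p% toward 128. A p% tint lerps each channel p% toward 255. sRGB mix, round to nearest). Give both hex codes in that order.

#A03A80, #C559A2

31% tone:
  R: 175 − 14.57 = 160.43 → 160
  G: 27 + 0.31×(128−27) = 27 + 31.31 = 58.31 → 58
  B: 128 + 0.31×(128−128) = 128 + 0 = 128 → 128
  → #A03A80
27% tint:
  R: 175 + 0.27×(255−175) = 175 + 21.6 = 196.6 → 197
  G: 27 + 61.56 = 88.56 → 89
  B: 128 + 34.29 = 162.29 → 162
  → #C559A2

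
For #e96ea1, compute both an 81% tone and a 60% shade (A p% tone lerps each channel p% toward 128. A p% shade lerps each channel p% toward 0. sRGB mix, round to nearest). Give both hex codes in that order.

#947d86, #5d2c40

#e96ea1 is rgb(233, 110, 161).
81% tone:
  R: 233 + 0.81×(128−233) = 233 − 85.05 = 147.95 → 148
  G: 110 + 0.81×(128−110) = 110 + 14.58 = 124.58 → 125
  B: 161 − 26.73 = 134.27 → 134
  → #947d86
60% shade:
  R: 233 + 0.6×(0−233) = 233 − 139.8 = 93.2 → 93
  G: 110 − 66 = 44 → 44
  B: 161 − 96.6 = 64.4 → 64
  → #5d2c40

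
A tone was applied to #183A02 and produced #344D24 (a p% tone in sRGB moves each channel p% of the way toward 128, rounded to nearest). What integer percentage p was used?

#183A02 is rgb(24, 58, 2); #344D24 is rgb(52, 77, 36).
On the B channel (widest range): 36 ≈ 2 + (p/100)(128 − 2), so p ≈ 100×(36 − 2)/(128 − 2) = 3400/126 = 26.98.
p = 27 reproduces all three channels after rounding.

27%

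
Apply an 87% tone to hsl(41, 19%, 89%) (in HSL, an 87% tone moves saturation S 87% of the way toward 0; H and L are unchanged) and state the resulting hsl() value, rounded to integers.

S moves 87% from 19 toward 0: 19 − 16.53 = 2.47 → 2.
H and L are unchanged.

hsl(41, 2%, 89%)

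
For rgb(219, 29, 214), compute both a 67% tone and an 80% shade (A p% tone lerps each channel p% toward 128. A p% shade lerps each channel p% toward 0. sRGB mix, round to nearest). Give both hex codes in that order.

#9E5F9C, #2C062B

67% tone:
  R: 219 − 60.97 = 158.03 → 158
  G: 29 + 66.33 = 95.33 → 95
  B: 214 − 57.62 = 156.38 → 156
  → #9E5F9C
80% shade:
  R: 219 + 0.8×(0−219) = 219 − 175.2 = 43.8 → 44
  G: 29 + 0.8×(0−29) = 29 − 23.2 = 5.8 → 6
  B: 214 + 0.8×(0−214) = 214 − 171.2 = 42.8 → 43
  → #2C062B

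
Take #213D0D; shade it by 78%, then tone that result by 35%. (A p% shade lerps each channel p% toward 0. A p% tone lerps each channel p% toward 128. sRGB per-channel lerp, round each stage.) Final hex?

#213D0D is rgb(33, 61, 13).
A 78% shade moves each channel 78% toward 0:
  R: 33 − 25.74 = 7.26 → 7
  G: 61 + 0.78×(0−61) = 61 − 47.58 = 13.42 → 13
  B: 13 − 10.14 = 2.86 → 3
After the shade: rgb(7, 13, 3) = #070D03.
Lerp each channel 35% toward 128:
  R: 7 + 0.35×(128−7) = 7 + 42.35 = 49.35 → 49
  G: 13 + 0.35×(128−13) = 13 + 40.25 = 53.25 → 53
  B: 3 + 43.75 = 46.75 → 47
rgb(49, 53, 47) = #31352F.

#31352F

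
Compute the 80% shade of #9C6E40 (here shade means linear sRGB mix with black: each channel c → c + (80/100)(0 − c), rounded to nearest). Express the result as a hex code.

#1F160D

#9C6E40 is rgb(156, 110, 64).
Per channel, c → c + 0.8(0 − c):
  R: 156 + 0.8×(0−156) = 156 − 124.8 = 31.2 → 31
  G: 110 + 0.8×(0−110) = 110 − 88 = 22 → 22
  B: 64 − 51.2 = 12.8 → 13
rgb(31, 22, 13) = #1F160D.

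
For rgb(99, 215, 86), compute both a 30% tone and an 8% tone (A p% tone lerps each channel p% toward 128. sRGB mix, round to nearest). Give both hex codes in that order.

#6CBD63, #65D059

30% tone:
  R: 99 + 8.7 = 107.7 → 108
  G: 215 − 26.1 = 188.9 → 189
  B: 86 + 0.3×(128−86) = 86 + 12.6 = 98.6 → 99
  → #6CBD63
8% tone:
  R: 99 + 0.08×(128−99) = 99 + 2.32 = 101.32 → 101
  G: 215 − 6.96 = 208.04 → 208
  B: 86 + 3.36 = 89.36 → 89
  → #65D059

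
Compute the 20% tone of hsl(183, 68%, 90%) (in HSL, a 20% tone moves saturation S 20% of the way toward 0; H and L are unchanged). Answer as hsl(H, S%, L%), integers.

hsl(183, 54%, 90%)

S moves 20% from 68 toward 0: 68 − 13.6 = 54.4 → 54.
H and L are unchanged.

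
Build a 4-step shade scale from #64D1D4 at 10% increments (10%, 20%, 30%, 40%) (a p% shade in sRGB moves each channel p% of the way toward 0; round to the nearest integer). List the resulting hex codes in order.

#5ABCBF, #50A7AA, #469294, #3C7D7F

#64D1D4 is rgb(100, 209, 212).
10%: (100 − 10 = 90→90, 209 − 20.9 = 188.1→188, 212 − 21.2 = 190.8→191) → #5ABCBF
20%: (100 − 20 = 80→80, 209 − 41.8 = 167.2→167, 212 − 42.4 = 169.6→170) → #50A7AA
30%: (100 − 30 = 70→70, 209 − 62.7 = 146.3→146, 212 − 63.6 = 148.4→148) → #469294
40%: (100 − 40 = 60→60, 209 − 83.6 = 125.4→125, 212 − 84.8 = 127.2→127) → #3C7D7F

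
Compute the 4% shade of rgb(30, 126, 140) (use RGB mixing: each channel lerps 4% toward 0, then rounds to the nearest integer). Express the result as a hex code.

Lerp each channel 4% toward 0:
  R: 30 + 0.04×(0−30) = 30 − 1.2 = 28.8 → 29
  G: 126 − 5.04 = 120.96 → 121
  B: 140 + 0.04×(0−140) = 140 − 5.6 = 134.4 → 134
rgb(29, 121, 134) = #1D7986.

#1D7986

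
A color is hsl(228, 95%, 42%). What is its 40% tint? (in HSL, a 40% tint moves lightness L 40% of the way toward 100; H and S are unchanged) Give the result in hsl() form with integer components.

L moves 40% from 42 toward 100: 42 + 23.2 = 65.2 → 65.
H and S are unchanged.

hsl(228, 95%, 65%)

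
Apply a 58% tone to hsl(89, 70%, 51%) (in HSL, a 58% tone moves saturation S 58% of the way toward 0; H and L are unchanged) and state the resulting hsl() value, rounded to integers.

hsl(89, 29%, 51%)

S moves 58% from 70 toward 0: 70 − 40.6 = 29.4 → 29.
H and L are unchanged.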